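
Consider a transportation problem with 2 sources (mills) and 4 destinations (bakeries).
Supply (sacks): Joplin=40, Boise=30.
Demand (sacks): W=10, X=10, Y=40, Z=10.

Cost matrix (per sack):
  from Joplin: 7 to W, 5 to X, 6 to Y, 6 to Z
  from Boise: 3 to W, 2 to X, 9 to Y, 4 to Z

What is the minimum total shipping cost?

One minimum-cost allocation:
  Joplin→Y: 40 × 6 = 240
  Boise→W: 10 × 3 = 30
  Boise→X: 10 × 2 = 20
  Boise→Z: 10 × 4 = 40
Total = 240 + 30 + 20 + 40 = 330.
(Supply check: Joplin ships 40; Boise ships 30.)

330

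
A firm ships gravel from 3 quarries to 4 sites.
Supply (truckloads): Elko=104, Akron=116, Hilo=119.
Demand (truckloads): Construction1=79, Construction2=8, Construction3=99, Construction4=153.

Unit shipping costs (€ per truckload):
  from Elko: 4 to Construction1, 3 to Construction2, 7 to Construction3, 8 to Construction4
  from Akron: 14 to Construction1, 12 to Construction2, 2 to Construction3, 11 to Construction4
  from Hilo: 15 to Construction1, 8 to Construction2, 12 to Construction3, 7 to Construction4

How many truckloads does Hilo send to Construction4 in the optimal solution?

119

Optimal shipments:
  Elko to Construction1: 79 × €4 = €316
  Elko to Construction2: 8 × €3 = €24
  Elko to Construction4: 17 × €8 = €136
  Akron to Construction3: 99 × €2 = €198
  Akron to Construction4: 17 × €11 = €187
  Hilo to Construction4: 119 × €7 = €833
Total cost = €1694.
So Hilo→Construction4 carries 119 truckloads.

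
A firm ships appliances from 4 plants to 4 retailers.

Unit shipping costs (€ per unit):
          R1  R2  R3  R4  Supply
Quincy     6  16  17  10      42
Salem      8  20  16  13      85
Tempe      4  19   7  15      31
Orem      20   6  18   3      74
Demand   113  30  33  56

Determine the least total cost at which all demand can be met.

1525

One minimum-cost allocation:
  Quincy->R1: 30 units
  Quincy->R4: 12 units
  Salem->R1: 83 units
  Salem->R3: 2 units
  Tempe->R3: 31 units
  Orem->R2: 30 units
  Orem->R4: 44 units
Total cost = €1525.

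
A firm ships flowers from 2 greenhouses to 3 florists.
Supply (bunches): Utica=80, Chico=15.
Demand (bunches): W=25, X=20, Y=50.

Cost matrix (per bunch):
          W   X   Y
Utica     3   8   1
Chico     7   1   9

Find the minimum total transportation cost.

180

A cheapest plan:
  Utica–W: 25 × 3 = 75
  Utica–X: 5 × 8 = 40
  Utica–Y: 50 × 1 = 50
  Chico–X: 15 × 1 = 15
Total = 75 + 40 + 50 + 15 = 180.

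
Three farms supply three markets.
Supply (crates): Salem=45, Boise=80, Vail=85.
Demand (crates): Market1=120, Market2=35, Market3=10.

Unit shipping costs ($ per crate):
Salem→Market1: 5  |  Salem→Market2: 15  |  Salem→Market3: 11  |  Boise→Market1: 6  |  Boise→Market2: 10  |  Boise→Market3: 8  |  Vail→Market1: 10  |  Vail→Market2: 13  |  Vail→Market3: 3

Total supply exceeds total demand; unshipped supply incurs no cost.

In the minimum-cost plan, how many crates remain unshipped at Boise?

0

Minimum-cost shipments:
  Salem to Market1: 45 × $5 = $225
  Boise to Market1: 75 × $6 = $450
  Boise to Market2: 5 × $10 = $50
  Vail to Market2: 30 × $13 = $390
  Vail to Market3: 10 × $3 = $30
Total cost = $1145.
Boise ships 80 of its 80, leaving 0.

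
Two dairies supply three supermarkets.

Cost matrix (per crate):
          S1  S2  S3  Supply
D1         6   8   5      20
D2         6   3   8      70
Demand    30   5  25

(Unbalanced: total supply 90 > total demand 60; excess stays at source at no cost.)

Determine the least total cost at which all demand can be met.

335

Optimal allocation:
  D1–S3: 20 × 5 = 100
  D2–S1: 30 × 6 = 180
  D2–S2: 5 × 3 = 15
  D2–S3: 5 × 8 = 40
Total = 100 + 180 + 15 + 40 = 335.
(Supply check: D1 ships 20; D2 ships 40.)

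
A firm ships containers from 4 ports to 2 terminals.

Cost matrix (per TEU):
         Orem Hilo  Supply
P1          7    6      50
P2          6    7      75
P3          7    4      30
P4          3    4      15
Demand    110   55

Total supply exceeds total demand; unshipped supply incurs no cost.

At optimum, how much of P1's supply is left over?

5

Minimum-cost shipments:
  P1->Orem: 20 TEU
  P1->Hilo: 25 TEU
  P2->Orem: 75 TEU
  P3->Hilo: 30 TEU
  P4->Orem: 15 TEU
Total cost = 905.
P1 ships 45 of its 50, leaving 5.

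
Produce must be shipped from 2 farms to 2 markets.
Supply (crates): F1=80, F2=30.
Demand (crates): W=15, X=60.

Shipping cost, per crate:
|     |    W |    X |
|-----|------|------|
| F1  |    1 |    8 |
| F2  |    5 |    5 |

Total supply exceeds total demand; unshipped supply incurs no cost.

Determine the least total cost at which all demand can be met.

405

An optimal shipping plan:
  F1→W: 15 × 1 = 15
  F1→X: 30 × 8 = 240
  F2→X: 30 × 5 = 150
Total = 15 + 240 + 150 = 405.
(Supply check: F1 ships 45; F2 ships 30.)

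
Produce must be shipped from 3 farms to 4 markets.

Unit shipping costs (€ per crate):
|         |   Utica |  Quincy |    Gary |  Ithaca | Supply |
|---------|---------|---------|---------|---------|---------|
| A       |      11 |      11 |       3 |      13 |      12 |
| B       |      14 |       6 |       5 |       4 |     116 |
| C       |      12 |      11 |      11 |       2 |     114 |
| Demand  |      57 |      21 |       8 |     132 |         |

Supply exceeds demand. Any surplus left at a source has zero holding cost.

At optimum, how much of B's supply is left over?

24

An optimal plan:
  A to Utica: 12 × €11 = €132
  B to Utica: 45 × €14 = €630
  B to Quincy: 21 × €6 = €126
  B to Gary: 8 × €5 = €40
  B to Ithaca: 18 × €4 = €72
  C to Ithaca: 114 × €2 = €228
Total cost = €1228.
B ships 92 of its 116, leaving 24.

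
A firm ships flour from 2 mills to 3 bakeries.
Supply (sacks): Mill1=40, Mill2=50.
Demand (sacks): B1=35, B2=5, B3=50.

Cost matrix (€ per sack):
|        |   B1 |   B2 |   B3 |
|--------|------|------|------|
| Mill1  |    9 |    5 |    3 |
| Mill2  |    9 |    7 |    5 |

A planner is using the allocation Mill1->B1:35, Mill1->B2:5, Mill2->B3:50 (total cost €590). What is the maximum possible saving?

Current plan cost = 35·9 + 5·5 + 50·5 = €590.
Optimal plan:
  Mill1→B2: 5 × €5 = €25
  Mill1→B3: 35 × €3 = €105
  Mill2→B1: 35 × €9 = €315
  Mill2→B3: 15 × €5 = €75
Optimal cost = €520.
Saving = 590 − 520 = €70.

70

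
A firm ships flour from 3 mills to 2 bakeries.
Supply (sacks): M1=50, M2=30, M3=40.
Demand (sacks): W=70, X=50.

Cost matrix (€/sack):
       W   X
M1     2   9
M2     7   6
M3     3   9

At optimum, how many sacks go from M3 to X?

Optimal shipments:
  M1 to W: 50 sacks
  M2 to X: 30 sacks
  M3 to W: 20 sacks
  M3 to X: 20 sacks
Total cost = €520.
So M3→X carries 20 sacks.

20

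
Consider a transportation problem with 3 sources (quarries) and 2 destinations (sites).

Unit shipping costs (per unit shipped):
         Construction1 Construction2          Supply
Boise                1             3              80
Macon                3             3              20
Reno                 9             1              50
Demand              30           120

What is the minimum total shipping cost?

One minimum-cost allocation:
  Boise to Construction1: 30 × 1 = 30
  Boise to Construction2: 50 × 3 = 150
  Macon to Construction2: 20 × 3 = 60
  Reno to Construction2: 50 × 1 = 50
Total = 30 + 150 + 60 + 50 = 290.
(Supply check: Boise ships 80; Macon ships 20; Reno ships 50.)

290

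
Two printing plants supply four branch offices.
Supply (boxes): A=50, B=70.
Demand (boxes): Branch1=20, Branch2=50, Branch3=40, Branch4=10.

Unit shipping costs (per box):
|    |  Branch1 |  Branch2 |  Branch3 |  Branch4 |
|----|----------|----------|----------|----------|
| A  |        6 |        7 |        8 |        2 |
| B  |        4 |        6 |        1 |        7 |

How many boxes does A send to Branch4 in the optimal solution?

10

Optimal shipments:
  A to Branch2: 40 × 7 = 280
  A to Branch4: 10 × 2 = 20
  B to Branch1: 20 × 4 = 80
  B to Branch2: 10 × 6 = 60
  B to Branch3: 40 × 1 = 40
Total cost = 480.
So A→Branch4 carries 10 boxes.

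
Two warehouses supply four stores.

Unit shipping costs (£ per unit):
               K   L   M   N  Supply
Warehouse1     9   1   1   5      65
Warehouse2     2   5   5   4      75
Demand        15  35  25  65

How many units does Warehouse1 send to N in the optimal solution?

5

The minimum-cost plan:
  Warehouse1 to L: 35 × £1 = £35
  Warehouse1 to M: 25 × £1 = £25
  Warehouse1 to N: 5 × £5 = £25
  Warehouse2 to K: 15 × £2 = £30
  Warehouse2 to N: 60 × £4 = £240
Total cost = £355.
So Warehouse1→N carries 5 units.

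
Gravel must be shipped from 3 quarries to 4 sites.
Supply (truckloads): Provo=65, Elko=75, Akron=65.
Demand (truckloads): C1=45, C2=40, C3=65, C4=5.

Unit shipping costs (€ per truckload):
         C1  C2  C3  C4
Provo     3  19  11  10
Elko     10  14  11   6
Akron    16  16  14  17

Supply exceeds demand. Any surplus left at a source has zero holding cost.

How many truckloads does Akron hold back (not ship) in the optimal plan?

Minimum-cost shipments:
  Provo→C1: 45 × €3 = €135
  Provo→C3: 20 × €11 = €220
  Elko→C2: 25 × €14 = €350
  Elko→C3: 45 × €11 = €495
  Elko→C4: 5 × €6 = €30
  Akron→C2: 15 × €16 = €240
Total cost = €1470.
Akron ships 15 of its 65, leaving 50.

50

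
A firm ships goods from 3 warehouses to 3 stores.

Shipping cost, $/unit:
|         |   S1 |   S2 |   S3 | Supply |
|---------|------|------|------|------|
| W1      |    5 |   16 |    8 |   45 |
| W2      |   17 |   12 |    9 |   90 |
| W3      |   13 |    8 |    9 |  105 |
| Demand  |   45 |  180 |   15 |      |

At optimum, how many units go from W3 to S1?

0

Solving gives:
  W1→S1: 45 × $5 = $225
  W2→S2: 75 × $12 = $900
  W2→S3: 15 × $9 = $135
  W3→S2: 105 × $8 = $840
Total cost = $2100.
The route W3→S1 is not used.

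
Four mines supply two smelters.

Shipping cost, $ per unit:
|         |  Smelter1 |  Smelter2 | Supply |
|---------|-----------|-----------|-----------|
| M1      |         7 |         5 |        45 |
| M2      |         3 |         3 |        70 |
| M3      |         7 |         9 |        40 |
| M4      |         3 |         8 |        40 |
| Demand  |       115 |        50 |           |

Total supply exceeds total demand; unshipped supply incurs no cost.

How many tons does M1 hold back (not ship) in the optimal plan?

0

An optimal plan:
  M1 to Smelter2: 45 × $5 = $225
  M2 to Smelter1: 65 × $3 = $195
  M2 to Smelter2: 5 × $3 = $15
  M3 to Smelter1: 10 × $7 = $70
  M4 to Smelter1: 40 × $3 = $120
Total cost = $625.
M1 ships 45 of its 45, leaving 0.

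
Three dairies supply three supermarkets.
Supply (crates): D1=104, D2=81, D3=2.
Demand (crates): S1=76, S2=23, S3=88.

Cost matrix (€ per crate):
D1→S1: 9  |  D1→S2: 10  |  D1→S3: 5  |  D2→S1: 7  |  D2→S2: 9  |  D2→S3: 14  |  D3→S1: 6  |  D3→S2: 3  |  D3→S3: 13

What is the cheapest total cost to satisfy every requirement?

One minimum-cost allocation:
  D1 to S2: 16 × €10 = €160
  D1 to S3: 88 × €5 = €440
  D2 to S1: 76 × €7 = €532
  D2 to S2: 5 × €9 = €45
  D3 to S2: 2 × €3 = €6
Total = 160 + 440 + 532 + 45 + 6 = €1183.

1183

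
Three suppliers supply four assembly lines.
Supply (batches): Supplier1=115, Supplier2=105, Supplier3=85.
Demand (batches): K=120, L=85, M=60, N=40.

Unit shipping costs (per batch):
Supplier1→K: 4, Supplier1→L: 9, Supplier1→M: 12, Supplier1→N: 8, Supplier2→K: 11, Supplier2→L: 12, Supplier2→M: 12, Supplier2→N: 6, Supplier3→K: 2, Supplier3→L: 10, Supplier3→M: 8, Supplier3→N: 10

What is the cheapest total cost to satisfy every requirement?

2050

One minimum-cost allocation:
  Supplier1 to K: 35 × 4 = 140
  Supplier1 to L: 80 × 9 = 720
  Supplier2 to L: 5 × 12 = 60
  Supplier2 to M: 60 × 12 = 720
  Supplier2 to N: 40 × 6 = 240
  Supplier3 to K: 85 × 2 = 170
Total = 140 + 720 + 60 + 720 + 240 + 170 = 2050.
(Supply check: Supplier1 ships 115; Supplier2 ships 105; Supplier3 ships 85.)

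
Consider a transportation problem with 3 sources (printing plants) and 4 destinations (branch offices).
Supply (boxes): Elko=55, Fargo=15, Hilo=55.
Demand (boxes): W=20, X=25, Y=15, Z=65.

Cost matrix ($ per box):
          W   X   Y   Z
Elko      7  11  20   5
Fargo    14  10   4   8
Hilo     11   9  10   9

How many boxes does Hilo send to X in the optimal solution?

The minimum-cost plan:
  Elko->Z: 55 boxes
  Fargo->Y: 15 boxes
  Hilo->W: 20 boxes
  Hilo->X: 25 boxes
  Hilo->Z: 10 boxes
Total cost = $870.
So Hilo→X carries 25 boxes.

25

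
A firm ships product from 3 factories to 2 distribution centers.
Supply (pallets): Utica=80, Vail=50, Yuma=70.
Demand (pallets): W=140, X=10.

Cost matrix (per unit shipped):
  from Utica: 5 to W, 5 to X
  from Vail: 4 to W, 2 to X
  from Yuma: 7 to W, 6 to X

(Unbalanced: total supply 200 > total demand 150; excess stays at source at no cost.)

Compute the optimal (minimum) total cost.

An optimal shipping plan:
  Utica–W: 80 pallets
  Vail–W: 40 pallets
  Vail–X: 10 pallets
  Yuma–W: 20 pallets
Total cost = 720.

720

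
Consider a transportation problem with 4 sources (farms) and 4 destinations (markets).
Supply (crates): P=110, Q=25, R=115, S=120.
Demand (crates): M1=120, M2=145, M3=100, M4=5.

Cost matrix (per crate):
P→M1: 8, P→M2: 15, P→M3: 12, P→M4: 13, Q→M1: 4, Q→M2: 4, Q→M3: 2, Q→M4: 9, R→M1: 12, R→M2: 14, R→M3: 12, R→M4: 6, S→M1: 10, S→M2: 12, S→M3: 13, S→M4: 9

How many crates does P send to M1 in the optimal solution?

110

Optimal shipments:
  P–M1: 110 × 8 = 880
  Q–M2: 25 × 4 = 100
  R–M1: 10 × 12 = 120
  R–M3: 100 × 12 = 1200
  R–M4: 5 × 6 = 30
  S–M2: 120 × 12 = 1440
Total cost = 3770.
So P→M1 carries 110 crates.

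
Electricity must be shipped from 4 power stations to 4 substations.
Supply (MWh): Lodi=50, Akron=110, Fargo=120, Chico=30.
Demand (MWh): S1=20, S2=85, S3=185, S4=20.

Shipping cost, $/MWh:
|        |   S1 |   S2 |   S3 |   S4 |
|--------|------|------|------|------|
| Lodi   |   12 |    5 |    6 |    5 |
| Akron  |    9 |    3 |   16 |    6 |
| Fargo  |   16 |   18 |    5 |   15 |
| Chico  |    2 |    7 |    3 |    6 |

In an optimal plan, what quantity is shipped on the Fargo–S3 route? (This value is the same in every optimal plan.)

120

The minimum-cost plan:
  Lodi->S3: 50 × $6 = $300
  Akron->S1: 5 × $9 = $45
  Akron->S2: 85 × $3 = $255
  Akron->S4: 20 × $6 = $120
  Fargo->S3: 120 × $5 = $600
  Chico->S1: 15 × $2 = $30
  Chico->S3: 15 × $3 = $45
Total cost = $1395.
So Fargo→S3 carries 120 MWh.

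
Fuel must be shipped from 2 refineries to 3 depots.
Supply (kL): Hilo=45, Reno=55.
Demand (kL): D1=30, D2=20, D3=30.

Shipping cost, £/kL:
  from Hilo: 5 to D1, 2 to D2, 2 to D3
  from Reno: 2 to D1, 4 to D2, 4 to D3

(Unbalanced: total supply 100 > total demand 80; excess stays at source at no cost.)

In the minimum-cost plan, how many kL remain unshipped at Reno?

Minimum-cost shipments:
  Hilo to D2: 20 × £2 = £40
  Hilo to D3: 25 × £2 = £50
  Reno to D1: 30 × £2 = £60
  Reno to D3: 5 × £4 = £20
Total cost = £170.
Reno ships 35 of its 55, leaving 20.

20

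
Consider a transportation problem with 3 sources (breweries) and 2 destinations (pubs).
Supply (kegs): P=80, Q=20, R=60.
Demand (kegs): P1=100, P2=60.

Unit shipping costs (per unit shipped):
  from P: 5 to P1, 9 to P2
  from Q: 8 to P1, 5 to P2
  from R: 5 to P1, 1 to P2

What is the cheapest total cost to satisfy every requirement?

620

Optimal allocation:
  P to P1: 80 × 5 = 400
  Q to P1: 20 × 8 = 160
  R to P2: 60 × 1 = 60
Total = 400 + 160 + 60 = 620.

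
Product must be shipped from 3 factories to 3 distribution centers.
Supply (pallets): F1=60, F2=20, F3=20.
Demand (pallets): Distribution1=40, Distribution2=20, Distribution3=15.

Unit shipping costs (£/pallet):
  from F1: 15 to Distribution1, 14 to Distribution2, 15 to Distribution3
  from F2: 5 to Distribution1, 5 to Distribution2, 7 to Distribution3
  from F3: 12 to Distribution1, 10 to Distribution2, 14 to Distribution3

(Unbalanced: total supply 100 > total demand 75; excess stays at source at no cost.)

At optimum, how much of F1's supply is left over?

25

Minimum-cost shipments:
  F1–Distribution1: 20 × £15 = £300
  F1–Distribution3: 15 × £15 = £225
  F2–Distribution1: 20 × £5 = £100
  F3–Distribution2: 20 × £10 = £200
Total cost = £825.
F1 ships 35 of its 60, leaving 25.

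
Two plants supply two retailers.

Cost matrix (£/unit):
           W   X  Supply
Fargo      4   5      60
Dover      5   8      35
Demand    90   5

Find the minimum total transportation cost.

Optimal allocation:
  Fargo–W: 55 × £4 = £220
  Fargo–X: 5 × £5 = £25
  Dover–W: 35 × £5 = £175
Total = 220 + 25 + 175 = £420.

420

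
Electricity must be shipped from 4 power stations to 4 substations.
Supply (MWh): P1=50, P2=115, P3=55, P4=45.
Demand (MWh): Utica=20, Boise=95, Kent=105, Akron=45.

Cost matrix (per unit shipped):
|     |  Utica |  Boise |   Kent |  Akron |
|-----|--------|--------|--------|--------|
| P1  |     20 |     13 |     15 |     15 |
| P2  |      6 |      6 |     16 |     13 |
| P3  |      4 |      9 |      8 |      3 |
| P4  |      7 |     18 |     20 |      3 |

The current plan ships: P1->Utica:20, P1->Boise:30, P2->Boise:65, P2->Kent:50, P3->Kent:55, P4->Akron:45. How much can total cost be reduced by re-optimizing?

540

Current plan cost = 20·20 + 30·13 + 65·6 + 50·16 + 55·8 + 45·3 = 2555.
Optimal plan:
  P1 to Kent: 50 × 15 = 750
  P2 to Utica: 20 × 6 = 120
  P2 to Boise: 95 × 6 = 570
  P3 to Kent: 55 × 8 = 440
  P4 to Akron: 45 × 3 = 135
Optimal cost = 2015.
Saving = 2555 − 2015 = 540.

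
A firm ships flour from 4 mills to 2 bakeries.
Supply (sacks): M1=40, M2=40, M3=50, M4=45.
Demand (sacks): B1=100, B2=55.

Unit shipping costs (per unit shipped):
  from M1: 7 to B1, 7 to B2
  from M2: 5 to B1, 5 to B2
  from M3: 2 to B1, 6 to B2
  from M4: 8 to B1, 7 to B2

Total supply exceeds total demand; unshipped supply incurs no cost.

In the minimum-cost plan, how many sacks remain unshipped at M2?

0

An optimal plan:
  M1 to B1: 10 × 7 = 70
  M1 to B2: 30 × 7 = 210
  M2 to B1: 40 × 5 = 200
  M3 to B1: 50 × 2 = 100
  M4 to B2: 25 × 7 = 175
Total cost = 755.
M2 ships 40 of its 40, leaving 0.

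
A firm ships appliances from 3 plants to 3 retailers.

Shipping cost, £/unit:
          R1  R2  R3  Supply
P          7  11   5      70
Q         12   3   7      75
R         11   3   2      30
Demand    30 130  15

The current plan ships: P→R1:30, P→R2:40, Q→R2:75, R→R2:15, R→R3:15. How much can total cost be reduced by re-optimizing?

75

Current plan cost = 30·7 + 40·11 + 75·3 + 15·3 + 15·2 = £950.
Optimal plan:
  P to R1: 30 units
  P to R2: 25 units
  P to R3: 15 units
  Q to R2: 75 units
  R to R2: 30 units
Optimal cost = £875.
Saving = 950 − 875 = £75.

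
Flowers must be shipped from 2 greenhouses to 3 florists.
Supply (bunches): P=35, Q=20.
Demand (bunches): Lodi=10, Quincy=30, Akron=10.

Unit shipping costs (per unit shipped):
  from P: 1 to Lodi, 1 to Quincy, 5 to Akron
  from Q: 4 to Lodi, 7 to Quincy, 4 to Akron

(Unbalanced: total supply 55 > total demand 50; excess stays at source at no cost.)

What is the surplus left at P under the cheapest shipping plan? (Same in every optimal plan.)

An optimal plan:
  P to Lodi: 5 × 1 = 5
  P to Quincy: 30 × 1 = 30
  Q to Lodi: 5 × 4 = 20
  Q to Akron: 10 × 4 = 40
Total cost = 95.
P ships 35 of its 35, leaving 0.

0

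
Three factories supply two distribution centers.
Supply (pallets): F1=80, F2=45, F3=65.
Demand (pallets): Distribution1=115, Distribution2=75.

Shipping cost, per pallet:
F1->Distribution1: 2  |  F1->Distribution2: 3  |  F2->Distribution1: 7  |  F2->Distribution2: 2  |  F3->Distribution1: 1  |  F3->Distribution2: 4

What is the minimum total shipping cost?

345

A cheapest plan:
  F1→Distribution1: 50 pallets
  F1→Distribution2: 30 pallets
  F2→Distribution2: 45 pallets
  F3→Distribution1: 65 pallets
Total cost = 345.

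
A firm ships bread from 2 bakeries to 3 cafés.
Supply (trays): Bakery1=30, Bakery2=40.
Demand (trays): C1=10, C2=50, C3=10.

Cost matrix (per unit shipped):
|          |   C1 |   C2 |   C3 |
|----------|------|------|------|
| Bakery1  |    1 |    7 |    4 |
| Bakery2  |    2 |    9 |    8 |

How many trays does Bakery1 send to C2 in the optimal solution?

20

Solving gives:
  Bakery1 to C2: 20 × 7 = 140
  Bakery1 to C3: 10 × 4 = 40
  Bakery2 to C1: 10 × 2 = 20
  Bakery2 to C2: 30 × 9 = 270
Total cost = 470.
So Bakery1→C2 carries 20 trays.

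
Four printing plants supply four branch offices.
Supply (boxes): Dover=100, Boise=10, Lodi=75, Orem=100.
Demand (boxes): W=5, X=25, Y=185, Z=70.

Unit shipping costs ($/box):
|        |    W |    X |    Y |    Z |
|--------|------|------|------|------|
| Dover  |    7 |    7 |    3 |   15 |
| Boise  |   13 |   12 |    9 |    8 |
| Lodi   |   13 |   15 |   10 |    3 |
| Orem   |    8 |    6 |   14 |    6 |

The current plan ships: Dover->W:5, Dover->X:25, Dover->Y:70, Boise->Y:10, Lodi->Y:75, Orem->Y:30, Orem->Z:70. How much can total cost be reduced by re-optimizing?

350

Current plan cost = 5·7 + 25·7 + 70·3 + 10·9 + 75·10 + 30·14 + 70·6 = $2100.
Optimal plan:
  Dover→Y: 100 boxes
  Boise→Y: 10 boxes
  Lodi→Y: 75 boxes
  Orem→W: 5 boxes
  Orem→X: 25 boxes
  Orem→Z: 70 boxes
Optimal cost = $1750.
Saving = 2100 − 1750 = $350.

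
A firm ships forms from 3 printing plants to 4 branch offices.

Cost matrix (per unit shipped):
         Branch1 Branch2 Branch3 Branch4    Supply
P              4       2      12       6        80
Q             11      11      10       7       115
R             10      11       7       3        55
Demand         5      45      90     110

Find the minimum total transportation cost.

1530

Optimal allocation:
  P→Branch1: 5 × 4 = 20
  P→Branch2: 45 × 2 = 90
  P→Branch4: 30 × 6 = 180
  Q→Branch3: 90 × 10 = 900
  Q→Branch4: 25 × 7 = 175
  R→Branch4: 55 × 3 = 165
Total = 20 + 90 + 180 + 900 + 175 + 165 = 1530.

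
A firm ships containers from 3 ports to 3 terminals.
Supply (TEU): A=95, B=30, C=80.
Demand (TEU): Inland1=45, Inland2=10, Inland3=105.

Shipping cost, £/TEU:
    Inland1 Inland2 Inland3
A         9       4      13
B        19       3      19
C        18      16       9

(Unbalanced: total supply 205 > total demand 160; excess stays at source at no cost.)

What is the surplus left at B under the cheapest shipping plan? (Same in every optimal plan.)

An optimal plan:
  A to Inland1: 45 × £9 = £405
  A to Inland3: 25 × £13 = £325
  B to Inland2: 10 × £3 = £30
  C to Inland3: 80 × £9 = £720
Total cost = £1480.
B ships 10 of its 30, leaving 20.

20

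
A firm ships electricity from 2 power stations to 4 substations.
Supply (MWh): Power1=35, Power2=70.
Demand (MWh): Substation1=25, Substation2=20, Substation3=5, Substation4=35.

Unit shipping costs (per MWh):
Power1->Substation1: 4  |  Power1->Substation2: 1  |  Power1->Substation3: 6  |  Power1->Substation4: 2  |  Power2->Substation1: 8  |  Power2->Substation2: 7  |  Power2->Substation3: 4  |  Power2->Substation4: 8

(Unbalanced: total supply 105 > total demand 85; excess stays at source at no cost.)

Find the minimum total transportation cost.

430

A cheapest plan:
  Power1–Substation2: 20 × 1 = 20
  Power1–Substation4: 15 × 2 = 30
  Power2–Substation1: 25 × 8 = 200
  Power2–Substation3: 5 × 4 = 20
  Power2–Substation4: 20 × 8 = 160
Total = 20 + 30 + 200 + 20 + 160 = 430.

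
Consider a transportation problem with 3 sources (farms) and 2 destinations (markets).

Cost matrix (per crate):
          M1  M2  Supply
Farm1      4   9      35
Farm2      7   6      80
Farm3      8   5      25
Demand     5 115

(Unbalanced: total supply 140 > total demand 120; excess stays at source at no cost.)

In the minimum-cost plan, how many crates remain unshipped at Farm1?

20

Minimum-cost shipments:
  Farm1->M1: 5 × 4 = 20
  Farm1->M2: 10 × 9 = 90
  Farm2->M2: 80 × 6 = 480
  Farm3->M2: 25 × 5 = 125
Total cost = 715.
Farm1 ships 15 of its 35, leaving 20.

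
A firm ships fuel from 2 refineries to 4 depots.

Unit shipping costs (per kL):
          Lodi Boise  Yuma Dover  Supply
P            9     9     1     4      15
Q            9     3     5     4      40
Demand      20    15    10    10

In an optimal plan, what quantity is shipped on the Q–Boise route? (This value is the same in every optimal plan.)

The minimum-cost plan:
  P to Lodi: 5 kL
  P to Yuma: 10 kL
  Q to Lodi: 15 kL
  Q to Boise: 15 kL
  Q to Dover: 10 kL
Total cost = 275.
So Q→Boise carries 15 kL.

15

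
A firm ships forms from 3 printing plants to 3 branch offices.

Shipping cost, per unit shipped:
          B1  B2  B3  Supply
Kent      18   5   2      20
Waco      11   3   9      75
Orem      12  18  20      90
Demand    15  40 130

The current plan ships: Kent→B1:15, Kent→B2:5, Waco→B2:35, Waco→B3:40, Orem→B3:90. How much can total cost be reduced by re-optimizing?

Current plan cost = 15·18 + 5·5 + 35·3 + 40·9 + 90·20 = 2560.
Optimal plan:
  Kent→B3: 20 × 2 = 40
  Waco→B2: 40 × 3 = 120
  Waco→B3: 35 × 9 = 315
  Orem→B1: 15 × 12 = 180
  Orem→B3: 75 × 20 = 1500
Optimal cost = 2155.
Saving = 2560 − 2155 = 405.

405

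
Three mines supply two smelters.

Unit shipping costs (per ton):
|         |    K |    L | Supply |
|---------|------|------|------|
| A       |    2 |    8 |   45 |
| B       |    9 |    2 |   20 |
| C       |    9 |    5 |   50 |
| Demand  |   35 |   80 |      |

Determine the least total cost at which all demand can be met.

440

Optimal allocation:
  A→K: 35 tons
  A→L: 10 tons
  B→L: 20 tons
  C→L: 50 tons
Total cost = 440.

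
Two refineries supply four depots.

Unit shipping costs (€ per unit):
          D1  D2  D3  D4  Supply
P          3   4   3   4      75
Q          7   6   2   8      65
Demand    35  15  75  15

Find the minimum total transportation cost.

Optimal allocation:
  P->D1: 35 × €3 = €105
  P->D2: 15 × €4 = €60
  P->D3: 10 × €3 = €30
  P->D4: 15 × €4 = €60
  Q->D3: 65 × €2 = €130
Total = 105 + 60 + 30 + 60 + 130 = €385.

385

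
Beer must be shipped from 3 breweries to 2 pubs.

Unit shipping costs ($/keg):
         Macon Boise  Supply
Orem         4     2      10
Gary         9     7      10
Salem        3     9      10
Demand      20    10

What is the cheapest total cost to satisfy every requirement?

A cheapest plan:
  Orem to Macon: 10 × $4 = $40
  Gary to Boise: 10 × $7 = $70
  Salem to Macon: 10 × $3 = $30
Total = 40 + 70 + 30 = $140.

140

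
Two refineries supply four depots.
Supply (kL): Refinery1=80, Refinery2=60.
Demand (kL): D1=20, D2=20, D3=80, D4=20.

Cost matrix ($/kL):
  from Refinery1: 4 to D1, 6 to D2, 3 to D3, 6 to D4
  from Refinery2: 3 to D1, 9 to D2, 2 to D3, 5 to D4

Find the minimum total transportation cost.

500

A cheapest plan:
  Refinery1 to D1: 20 × $4 = $80
  Refinery1 to D2: 20 × $6 = $120
  Refinery1 to D3: 20 × $3 = $60
  Refinery1 to D4: 20 × $6 = $120
  Refinery2 to D3: 60 × $2 = $120
Total = 80 + 120 + 60 + 120 + 120 = $500.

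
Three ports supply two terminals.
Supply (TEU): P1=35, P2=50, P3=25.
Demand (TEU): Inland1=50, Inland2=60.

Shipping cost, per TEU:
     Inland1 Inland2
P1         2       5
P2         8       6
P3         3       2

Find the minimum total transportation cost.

An optimal shipping plan:
  P1–Inland1: 35 TEU
  P2–Inland2: 50 TEU
  P3–Inland1: 15 TEU
  P3–Inland2: 10 TEU
Total cost = 435.
(Supply check: P1 ships 35; P2 ships 50; P3 ships 25.)

435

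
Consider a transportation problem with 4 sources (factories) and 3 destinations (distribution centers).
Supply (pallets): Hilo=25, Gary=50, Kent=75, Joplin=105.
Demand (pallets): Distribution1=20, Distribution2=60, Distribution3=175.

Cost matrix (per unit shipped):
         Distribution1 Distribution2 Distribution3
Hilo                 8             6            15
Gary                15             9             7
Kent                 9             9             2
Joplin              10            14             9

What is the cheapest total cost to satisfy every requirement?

1685

A cheapest plan:
  Hilo→Distribution2: 25 pallets
  Gary→Distribution2: 35 pallets
  Gary→Distribution3: 15 pallets
  Kent→Distribution3: 75 pallets
  Joplin→Distribution1: 20 pallets
  Joplin→Distribution3: 85 pallets
Total cost = 1685.
(Supply check: Hilo ships 25; Gary ships 50; Kent ships 75; Joplin ships 105.)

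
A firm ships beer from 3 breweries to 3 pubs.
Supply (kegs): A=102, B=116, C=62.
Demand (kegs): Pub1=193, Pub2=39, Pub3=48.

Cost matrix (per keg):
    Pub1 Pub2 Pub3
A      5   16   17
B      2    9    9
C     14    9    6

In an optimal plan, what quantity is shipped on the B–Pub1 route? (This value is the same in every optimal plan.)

The minimum-cost plan:
  A->Pub1: 102 × 5 = 510
  B->Pub1: 91 × 2 = 182
  B->Pub2: 25 × 9 = 225
  C->Pub2: 14 × 9 = 126
  C->Pub3: 48 × 6 = 288
Total cost = 1331.
So B→Pub1 carries 91 kegs.

91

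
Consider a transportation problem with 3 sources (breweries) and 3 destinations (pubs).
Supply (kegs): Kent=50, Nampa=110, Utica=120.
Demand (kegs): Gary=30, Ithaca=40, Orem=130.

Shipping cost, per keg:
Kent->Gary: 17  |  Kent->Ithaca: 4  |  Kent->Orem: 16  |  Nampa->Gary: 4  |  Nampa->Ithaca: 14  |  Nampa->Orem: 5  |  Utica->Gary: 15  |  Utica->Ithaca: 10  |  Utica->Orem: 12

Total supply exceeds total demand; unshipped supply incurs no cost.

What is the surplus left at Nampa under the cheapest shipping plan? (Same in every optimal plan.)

Minimum-cost shipments:
  Kent->Ithaca: 40 × 4 = 160
  Nampa->Gary: 30 × 4 = 120
  Nampa->Orem: 80 × 5 = 400
  Utica->Orem: 50 × 12 = 600
Total cost = 1280.
Nampa ships 110 of its 110, leaving 0.

0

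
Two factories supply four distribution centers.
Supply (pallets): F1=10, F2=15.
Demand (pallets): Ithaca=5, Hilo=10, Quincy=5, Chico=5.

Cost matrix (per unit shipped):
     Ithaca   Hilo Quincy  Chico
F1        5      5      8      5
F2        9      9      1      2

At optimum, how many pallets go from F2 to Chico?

5

Solving gives:
  F1->Ithaca: 5 pallets
  F1->Hilo: 5 pallets
  F2->Hilo: 5 pallets
  F2->Quincy: 5 pallets
  F2->Chico: 5 pallets
Total cost = 110.
So F2→Chico carries 5 pallets.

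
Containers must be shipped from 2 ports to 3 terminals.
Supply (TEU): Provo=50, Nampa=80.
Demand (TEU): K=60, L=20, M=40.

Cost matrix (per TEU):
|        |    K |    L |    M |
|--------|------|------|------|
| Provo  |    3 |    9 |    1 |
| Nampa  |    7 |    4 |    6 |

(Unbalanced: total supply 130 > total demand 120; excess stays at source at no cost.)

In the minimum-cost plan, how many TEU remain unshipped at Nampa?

Minimum-cost shipments:
  Provo–K: 10 × 3 = 30
  Provo–M: 40 × 1 = 40
  Nampa–K: 50 × 7 = 350
  Nampa–L: 20 × 4 = 80
Total cost = 500.
Nampa ships 70 of its 80, leaving 10.

10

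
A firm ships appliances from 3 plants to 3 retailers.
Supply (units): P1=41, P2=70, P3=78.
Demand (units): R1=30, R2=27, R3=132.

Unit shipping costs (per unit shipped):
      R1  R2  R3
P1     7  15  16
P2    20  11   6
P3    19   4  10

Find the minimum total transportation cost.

An optimal shipping plan:
  P1 to R1: 30 units
  P1 to R3: 11 units
  P2 to R3: 70 units
  P3 to R2: 27 units
  P3 to R3: 51 units
Total cost = 1424.

1424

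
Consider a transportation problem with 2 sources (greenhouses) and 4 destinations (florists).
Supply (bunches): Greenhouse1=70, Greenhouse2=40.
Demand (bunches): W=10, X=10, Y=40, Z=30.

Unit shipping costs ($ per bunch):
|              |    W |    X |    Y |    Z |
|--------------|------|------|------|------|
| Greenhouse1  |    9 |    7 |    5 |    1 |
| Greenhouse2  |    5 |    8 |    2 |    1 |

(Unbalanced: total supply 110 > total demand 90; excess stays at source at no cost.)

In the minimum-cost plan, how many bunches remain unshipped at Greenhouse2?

0

An optimal plan:
  Greenhouse1 to X: 10 × $7 = $70
  Greenhouse1 to Y: 10 × $5 = $50
  Greenhouse1 to Z: 30 × $1 = $30
  Greenhouse2 to W: 10 × $5 = $50
  Greenhouse2 to Y: 30 × $2 = $60
Total cost = $260.
Greenhouse2 ships 40 of its 40, leaving 0.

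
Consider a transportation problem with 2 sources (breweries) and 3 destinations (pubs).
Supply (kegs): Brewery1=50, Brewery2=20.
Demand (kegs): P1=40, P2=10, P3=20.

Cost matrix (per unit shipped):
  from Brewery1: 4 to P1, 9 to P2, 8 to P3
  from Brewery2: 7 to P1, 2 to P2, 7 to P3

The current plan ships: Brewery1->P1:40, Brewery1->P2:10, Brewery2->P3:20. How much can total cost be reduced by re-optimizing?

60

Current plan cost = 40·4 + 10·9 + 20·7 = 390.
Optimal plan:
  Brewery1 to P1: 40 × 4 = 160
  Brewery1 to P3: 10 × 8 = 80
  Brewery2 to P2: 10 × 2 = 20
  Brewery2 to P3: 10 × 7 = 70
Optimal cost = 330.
Saving = 390 − 330 = 60.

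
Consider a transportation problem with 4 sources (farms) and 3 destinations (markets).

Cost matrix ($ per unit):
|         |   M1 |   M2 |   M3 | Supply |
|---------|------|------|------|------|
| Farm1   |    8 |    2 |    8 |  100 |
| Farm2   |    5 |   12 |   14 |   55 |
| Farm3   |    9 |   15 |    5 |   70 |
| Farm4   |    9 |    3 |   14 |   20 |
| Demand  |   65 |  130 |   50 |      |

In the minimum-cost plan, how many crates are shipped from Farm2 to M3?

Optimal shipments:
  Farm1->M2: 100 × $2 = $200
  Farm2->M1: 55 × $5 = $275
  Farm3->M1: 10 × $9 = $90
  Farm3->M2: 10 × $15 = $150
  Farm3->M3: 50 × $5 = $250
  Farm4->M2: 20 × $3 = $60
Total cost = $1025.
The route Farm2→M3 is not used.

0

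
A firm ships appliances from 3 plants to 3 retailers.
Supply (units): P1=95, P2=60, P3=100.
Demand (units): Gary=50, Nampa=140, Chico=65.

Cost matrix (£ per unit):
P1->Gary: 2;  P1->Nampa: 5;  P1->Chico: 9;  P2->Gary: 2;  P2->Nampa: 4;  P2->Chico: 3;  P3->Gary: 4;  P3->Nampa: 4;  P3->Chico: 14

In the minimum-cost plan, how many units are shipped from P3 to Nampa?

The minimum-cost plan:
  P1 to Gary: 50 × £2 = £100
  P1 to Nampa: 40 × £5 = £200
  P1 to Chico: 5 × £9 = £45
  P2 to Chico: 60 × £3 = £180
  P3 to Nampa: 100 × £4 = £400
Total cost = £925.
So P3→Nampa carries 100 units.

100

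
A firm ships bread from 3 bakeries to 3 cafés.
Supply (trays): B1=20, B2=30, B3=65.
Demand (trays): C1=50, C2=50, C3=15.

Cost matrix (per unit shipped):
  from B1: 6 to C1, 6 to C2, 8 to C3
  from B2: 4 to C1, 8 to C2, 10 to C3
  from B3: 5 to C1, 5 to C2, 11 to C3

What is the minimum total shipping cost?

595

An optimal shipping plan:
  B1→C2: 5 × 6 = 30
  B1→C3: 15 × 8 = 120
  B2→C1: 30 × 4 = 120
  B3→C1: 20 × 5 = 100
  B3→C2: 45 × 5 = 225
Total = 30 + 120 + 120 + 100 + 225 = 595.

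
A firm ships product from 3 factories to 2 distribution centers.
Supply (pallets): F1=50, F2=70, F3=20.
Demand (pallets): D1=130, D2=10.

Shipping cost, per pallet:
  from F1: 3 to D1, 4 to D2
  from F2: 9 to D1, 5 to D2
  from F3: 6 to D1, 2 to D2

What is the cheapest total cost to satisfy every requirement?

An optimal shipping plan:
  F1–D1: 50 × 3 = 150
  F2–D1: 70 × 9 = 630
  F3–D1: 10 × 6 = 60
  F3–D2: 10 × 2 = 20
Total = 150 + 630 + 60 + 20 = 860.

860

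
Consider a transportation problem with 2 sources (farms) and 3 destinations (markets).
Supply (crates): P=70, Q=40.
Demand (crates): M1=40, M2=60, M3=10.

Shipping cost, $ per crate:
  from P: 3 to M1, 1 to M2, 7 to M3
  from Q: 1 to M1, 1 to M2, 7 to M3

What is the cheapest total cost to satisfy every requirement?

A cheapest plan:
  P to M2: 60 × $1 = $60
  P to M3: 10 × $7 = $70
  Q to M1: 40 × $1 = $40
Total = 60 + 70 + 40 = $170.

170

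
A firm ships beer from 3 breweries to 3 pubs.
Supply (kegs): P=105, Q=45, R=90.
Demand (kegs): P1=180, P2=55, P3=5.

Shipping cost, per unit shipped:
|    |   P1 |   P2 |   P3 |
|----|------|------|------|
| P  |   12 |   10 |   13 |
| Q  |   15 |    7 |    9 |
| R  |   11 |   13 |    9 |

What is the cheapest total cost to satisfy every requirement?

2535

An optimal shipping plan:
  P→P1: 95 kegs
  P→P2: 10 kegs
  Q→P2: 45 kegs
  R→P1: 85 kegs
  R→P3: 5 kegs
Total cost = 2535.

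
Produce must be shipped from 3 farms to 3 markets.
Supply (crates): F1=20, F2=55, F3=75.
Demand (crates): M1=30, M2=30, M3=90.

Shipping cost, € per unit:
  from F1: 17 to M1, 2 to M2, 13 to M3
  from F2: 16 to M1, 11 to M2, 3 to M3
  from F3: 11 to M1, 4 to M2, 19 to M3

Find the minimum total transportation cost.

1160

A cheapest plan:
  F1->M3: 20 crates
  F2->M3: 55 crates
  F3->M1: 30 crates
  F3->M2: 30 crates
  F3->M3: 15 crates
Total cost = €1160.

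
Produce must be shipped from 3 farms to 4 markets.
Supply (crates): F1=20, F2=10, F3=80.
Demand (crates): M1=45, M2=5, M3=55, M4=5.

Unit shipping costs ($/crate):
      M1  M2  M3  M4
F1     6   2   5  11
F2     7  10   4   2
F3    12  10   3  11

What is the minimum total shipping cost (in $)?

610

An optimal shipping plan:
  F1->M1: 15 × $6 = $90
  F1->M2: 5 × $2 = $10
  F2->M1: 5 × $7 = $35
  F2->M4: 5 × $2 = $10
  F3->M1: 25 × $12 = $300
  F3->M3: 55 × $3 = $165
Total = 90 + 10 + 35 + 10 + 300 + 165 = $610.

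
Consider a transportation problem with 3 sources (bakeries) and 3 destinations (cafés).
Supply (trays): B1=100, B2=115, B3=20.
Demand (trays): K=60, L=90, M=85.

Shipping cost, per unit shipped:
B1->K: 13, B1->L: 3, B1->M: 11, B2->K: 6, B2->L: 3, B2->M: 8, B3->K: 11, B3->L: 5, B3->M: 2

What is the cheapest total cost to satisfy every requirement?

Optimal allocation:
  B1–L: 90 × 3 = 270
  B1–M: 10 × 11 = 110
  B2–K: 60 × 6 = 360
  B2–M: 55 × 8 = 440
  B3–M: 20 × 2 = 40
Total = 270 + 110 + 360 + 440 + 40 = 1220.

1220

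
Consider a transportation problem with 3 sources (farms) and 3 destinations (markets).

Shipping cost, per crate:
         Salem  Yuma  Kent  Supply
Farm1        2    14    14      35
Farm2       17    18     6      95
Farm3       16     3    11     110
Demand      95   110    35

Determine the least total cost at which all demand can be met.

An optimal shipping plan:
  Farm1–Salem: 35 × 2 = 70
  Farm2–Salem: 60 × 17 = 1020
  Farm2–Kent: 35 × 6 = 210
  Farm3–Yuma: 110 × 3 = 330
Total = 70 + 1020 + 210 + 330 = 1630.
(Supply check: Farm1 ships 35; Farm2 ships 95; Farm3 ships 110.)

1630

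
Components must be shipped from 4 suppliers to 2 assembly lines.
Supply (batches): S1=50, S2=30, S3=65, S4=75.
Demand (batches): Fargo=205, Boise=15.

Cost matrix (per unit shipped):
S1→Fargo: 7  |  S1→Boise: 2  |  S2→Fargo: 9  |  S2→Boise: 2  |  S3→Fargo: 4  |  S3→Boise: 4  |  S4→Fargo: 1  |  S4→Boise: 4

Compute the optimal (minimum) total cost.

850

Optimal allocation:
  S1–Fargo: 50 × 7 = 350
  S2–Fargo: 15 × 9 = 135
  S2–Boise: 15 × 2 = 30
  S3–Fargo: 65 × 4 = 260
  S4–Fargo: 75 × 1 = 75
Total = 350 + 135 + 30 + 260 + 75 = 850.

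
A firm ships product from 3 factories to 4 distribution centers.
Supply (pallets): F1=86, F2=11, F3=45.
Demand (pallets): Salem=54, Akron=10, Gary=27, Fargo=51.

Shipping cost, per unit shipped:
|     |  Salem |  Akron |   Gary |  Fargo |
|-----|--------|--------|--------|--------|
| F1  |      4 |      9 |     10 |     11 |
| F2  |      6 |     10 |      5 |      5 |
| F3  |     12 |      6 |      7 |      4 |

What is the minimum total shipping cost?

Optimal allocation:
  F1→Salem: 54 × 4 = 216
  F1→Akron: 10 × 9 = 90
  F1→Gary: 22 × 10 = 220
  F2→Gary: 5 × 5 = 25
  F2→Fargo: 6 × 5 = 30
  F3→Fargo: 45 × 4 = 180
Total = 216 + 90 + 220 + 25 + 30 + 180 = 761.

761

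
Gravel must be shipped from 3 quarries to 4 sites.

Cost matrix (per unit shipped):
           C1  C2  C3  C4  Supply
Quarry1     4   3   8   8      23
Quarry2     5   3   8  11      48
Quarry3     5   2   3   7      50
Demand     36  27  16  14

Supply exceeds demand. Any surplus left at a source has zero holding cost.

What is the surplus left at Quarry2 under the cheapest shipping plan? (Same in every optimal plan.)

An optimal plan:
  Quarry1→C1: 23 × 4 = 92
  Quarry2→C1: 13 × 5 = 65
  Quarry2→C2: 7 × 3 = 21
  Quarry3→C2: 20 × 2 = 40
  Quarry3→C3: 16 × 3 = 48
  Quarry3→C4: 14 × 7 = 98
Total cost = 364.
Quarry2 ships 20 of its 48, leaving 28.

28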